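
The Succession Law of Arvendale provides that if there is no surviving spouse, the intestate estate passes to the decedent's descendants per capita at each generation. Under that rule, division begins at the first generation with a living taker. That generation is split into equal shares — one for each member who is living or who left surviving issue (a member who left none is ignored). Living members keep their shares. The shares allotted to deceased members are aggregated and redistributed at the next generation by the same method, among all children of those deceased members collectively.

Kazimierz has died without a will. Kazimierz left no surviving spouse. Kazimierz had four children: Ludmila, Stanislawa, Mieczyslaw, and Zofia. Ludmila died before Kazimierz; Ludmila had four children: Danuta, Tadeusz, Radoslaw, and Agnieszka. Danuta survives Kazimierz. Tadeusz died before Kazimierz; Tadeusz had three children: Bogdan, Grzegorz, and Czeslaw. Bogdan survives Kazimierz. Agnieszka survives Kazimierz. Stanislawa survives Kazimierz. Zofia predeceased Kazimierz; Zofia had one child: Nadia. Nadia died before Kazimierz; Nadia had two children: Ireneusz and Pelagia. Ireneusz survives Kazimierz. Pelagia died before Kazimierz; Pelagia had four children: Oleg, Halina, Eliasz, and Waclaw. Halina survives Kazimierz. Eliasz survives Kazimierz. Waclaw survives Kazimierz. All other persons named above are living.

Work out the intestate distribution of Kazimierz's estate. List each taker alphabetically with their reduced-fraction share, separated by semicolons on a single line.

There is no surviving spouse, so the entire estate passes to Kazimierz's descendants per capita at each generation.
At generation 1 (Ludmila, Stanislawa, Mieczyslaw, Zofia) there are 4 shares of (1)/4 = 1/4 each.
Living: Stanislawa and Mieczyslaw — each takes 1/4.
Deceased: Ludmila and Zofia. Their combined 1/2 is pooled and carried to generation 2.
At generation 2 (Danuta, Tadeusz, Radoslaw, Agnieszka, Nadia) there are 5 shares of (1/2)/5 = 1/10 each.
Living: Danuta, Radoslaw, and Agnieszka — each takes 1/10.
Deceased: Tadeusz and Nadia. Their combined 1/5 is pooled and carried to generation 3.
At generation 3 (Bogdan, Grzegorz, Czeslaw, Ireneusz, Pelagia) there are 5 shares of (1/5)/5 = 1/25 each.
Living: Bogdan, Grzegorz, Czeslaw, and Ireneusz — each takes 1/25.
Deceased: Pelagia. That 1/25 share is carried to generation 4.
At generation 4 (Oleg, Halina, Eliasz, Waclaw) there are 4 shares of (1/25)/4 = 1/100 each.
Living: Oleg, Halina, Eliasz, and Waclaw — each takes 1/100.

Agnieszka 1/10; Bogdan 1/25; Czeslaw 1/25; Danuta 1/10; Eliasz 1/100; Grzegorz 1/25; Halina 1/100; Ireneusz 1/25; Mieczyslaw 1/4; Oleg 1/100; Radoslaw 1/10; Stanislawa 1/4; Waclaw 1/100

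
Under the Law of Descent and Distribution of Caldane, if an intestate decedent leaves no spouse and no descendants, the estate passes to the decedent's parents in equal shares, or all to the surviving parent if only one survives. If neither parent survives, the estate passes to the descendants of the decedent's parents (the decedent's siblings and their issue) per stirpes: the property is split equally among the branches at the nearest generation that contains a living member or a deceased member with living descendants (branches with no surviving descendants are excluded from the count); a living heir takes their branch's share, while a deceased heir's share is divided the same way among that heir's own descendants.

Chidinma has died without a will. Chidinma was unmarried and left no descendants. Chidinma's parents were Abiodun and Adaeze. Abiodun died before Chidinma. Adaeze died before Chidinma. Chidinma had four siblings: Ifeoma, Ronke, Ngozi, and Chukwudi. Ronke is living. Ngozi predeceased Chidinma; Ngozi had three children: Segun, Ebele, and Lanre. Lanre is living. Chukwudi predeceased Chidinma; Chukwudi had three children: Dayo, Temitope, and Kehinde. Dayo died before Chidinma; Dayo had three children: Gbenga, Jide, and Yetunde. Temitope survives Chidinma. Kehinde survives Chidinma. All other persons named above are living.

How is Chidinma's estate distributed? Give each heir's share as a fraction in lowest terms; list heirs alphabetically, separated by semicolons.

Ebele 1/12; Gbenga 1/36; Ifeoma 1/4; Jide 1/36; Kehinde 1/12; Lanre 1/12; Ronke 1/4; Segun 1/12; Temitope 1/12; Yetunde 1/36

Neither parent survives and there are no descendants, so the estate passes to Chidinma's siblings and their issue per stirpes.
The estate is divided into 4 equal shares of 1/4 among Ifeoma, Ronke, Ngozi, Chukwudi.
Ifeoma is living and takes 1/4.
Ronke is living and takes 1/4.
Ngozi predeceased; the 1/4 allotted to Ngozi's branch passes to Ngozi's issue by representation.
The 1/4 is divided into 3 equal shares of 1/12 among Segun, Ebele, Lanre.
Segun is living and takes 1/12.
Ebele is living and takes 1/12.
Lanre is living and takes 1/12.
Chukwudi predeceased; the 1/4 allotted to Chukwudi's branch passes to Chukwudi's issue by representation.
The 1/4 is divided into 3 equal shares of 1/12 among Dayo, Temitope, Kehinde.
Dayo predeceased; the 1/12 allotted to Dayo's branch passes to Dayo's issue by representation.
The 1/12 is divided into 3 equal shares of 1/36 among Gbenga, Jide, Yetunde.
Gbenga is living and takes 1/36.
Jide is living and takes 1/36.
Yetunde is living and takes 1/36.
Temitope is living and takes 1/12.
Kehinde is living and takes 1/12.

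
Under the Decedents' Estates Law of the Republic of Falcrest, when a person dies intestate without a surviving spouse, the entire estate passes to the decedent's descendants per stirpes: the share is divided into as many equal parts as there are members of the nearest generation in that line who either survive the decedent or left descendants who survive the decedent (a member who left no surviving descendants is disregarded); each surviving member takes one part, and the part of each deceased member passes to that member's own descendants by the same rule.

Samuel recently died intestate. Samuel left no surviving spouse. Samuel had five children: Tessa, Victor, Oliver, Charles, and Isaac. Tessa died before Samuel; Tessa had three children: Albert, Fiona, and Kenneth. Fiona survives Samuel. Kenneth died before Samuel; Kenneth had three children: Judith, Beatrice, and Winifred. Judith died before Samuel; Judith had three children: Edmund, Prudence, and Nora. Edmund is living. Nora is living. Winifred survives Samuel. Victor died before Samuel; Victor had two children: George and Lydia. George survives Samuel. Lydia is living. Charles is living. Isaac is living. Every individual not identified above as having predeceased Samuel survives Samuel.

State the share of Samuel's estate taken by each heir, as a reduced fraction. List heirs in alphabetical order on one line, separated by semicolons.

Albert 1/15; Beatrice 1/45; Charles 1/5; Edmund 1/135; Fiona 1/15; George 1/10; Isaac 1/5; Lydia 1/10; Nora 1/135; Oliver 1/5; Prudence 1/135; Winifred 1/45

There is no surviving spouse, so the entire estate passes to Samuel's descendants per stirpes.
The estate is divided into 5 equal shares of 1/5 among Tessa, Victor, Oliver, Charles, Isaac.
Tessa predeceased; the 1/5 allotted to Tessa's branch passes to Tessa's issue by representation.
The 1/5 is divided into 3 equal shares of 1/15 among Albert, Fiona, Kenneth.
Albert is living and takes 1/15.
Fiona is living and takes 1/15.
Kenneth predeceased; the 1/15 allotted to Kenneth's branch passes to Kenneth's issue by representation.
The 1/15 is divided into 3 equal shares of 1/45 among Judith, Beatrice, Winifred.
Judith predeceased; the 1/45 allotted to Judith's branch passes to Judith's issue by representation.
The 1/45 is divided into 3 equal shares of 1/135 among Edmund, Prudence, Nora.
Edmund is living and takes 1/135.
Prudence is living and takes 1/135.
Nora is living and takes 1/135.
Beatrice is living and takes 1/45.
Winifred is living and takes 1/45.
Victor predeceased; the 1/5 allotted to Victor's branch passes to Victor's issue by representation.
The 1/5 is divided into 2 equal shares of 1/10 among George, Lydia.
George is living and takes 1/10.
Lydia is living and takes 1/10.
Oliver is living and takes 1/5.
Charles is living and takes 1/5.
Isaac is living and takes 1/5.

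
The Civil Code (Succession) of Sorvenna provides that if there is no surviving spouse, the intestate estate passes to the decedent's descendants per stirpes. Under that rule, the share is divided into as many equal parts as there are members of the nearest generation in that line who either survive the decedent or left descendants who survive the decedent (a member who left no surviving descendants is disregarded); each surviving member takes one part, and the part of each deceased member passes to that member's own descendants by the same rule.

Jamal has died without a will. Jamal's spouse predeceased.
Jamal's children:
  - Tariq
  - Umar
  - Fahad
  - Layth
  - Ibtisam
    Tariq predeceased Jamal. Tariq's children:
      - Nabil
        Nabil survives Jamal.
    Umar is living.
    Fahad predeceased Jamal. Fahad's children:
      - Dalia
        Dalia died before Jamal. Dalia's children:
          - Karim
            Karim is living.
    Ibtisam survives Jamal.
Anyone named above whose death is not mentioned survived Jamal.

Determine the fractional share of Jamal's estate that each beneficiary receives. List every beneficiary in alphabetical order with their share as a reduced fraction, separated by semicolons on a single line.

There is no surviving spouse, so the entire estate passes to Jamal's descendants per stirpes.
The estate is divided into 5 equal shares of 1/5 among Tariq, Umar, Fahad, Layth, Ibtisam.
Tariq predeceased; the 1/5 allotted to Tariq's branch passes to Tariq's issue by representation.
Nabil is the sole taker at this level and receives the full 1/5.
Umar is living and takes 1/5.
Fahad predeceased; the 1/5 allotted to Fahad's branch passes to Fahad's issue by representation.
Dalia's line is the sole branch at this level, so the full 1/5 passes to Dalia's issue by representation.
Karim is the sole taker at this level and receives the full 1/5.
Layth is living and takes 1/5.
Ibtisam is living and takes 1/5.

Ibtisam 1/5; Karim 1/5; Layth 1/5; Nabil 1/5; Umar 1/5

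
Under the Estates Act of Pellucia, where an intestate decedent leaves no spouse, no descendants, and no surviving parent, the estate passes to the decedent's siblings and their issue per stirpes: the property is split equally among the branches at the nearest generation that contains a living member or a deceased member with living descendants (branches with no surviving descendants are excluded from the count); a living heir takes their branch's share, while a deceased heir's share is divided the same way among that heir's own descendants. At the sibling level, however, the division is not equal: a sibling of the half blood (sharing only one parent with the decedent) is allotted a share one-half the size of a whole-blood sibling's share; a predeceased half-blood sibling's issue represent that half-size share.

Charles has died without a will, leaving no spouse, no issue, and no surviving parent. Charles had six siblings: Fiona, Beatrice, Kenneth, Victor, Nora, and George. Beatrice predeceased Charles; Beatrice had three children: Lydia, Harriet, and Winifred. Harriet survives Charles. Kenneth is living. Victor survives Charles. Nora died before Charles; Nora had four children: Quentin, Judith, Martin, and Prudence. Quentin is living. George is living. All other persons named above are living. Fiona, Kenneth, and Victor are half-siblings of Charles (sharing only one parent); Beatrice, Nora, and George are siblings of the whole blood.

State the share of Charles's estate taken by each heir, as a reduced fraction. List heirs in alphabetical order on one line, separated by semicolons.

No spouse, descendants, or parent survives, so the estate passes to Charles's siblings per stirpes.
Half-blood siblings count for one-half the weight of whole-blood siblings at the initial division.
Dividing 1 in proportion to weights (total weight 9/2): Fiona (weight 1/2) → 1/9; Beatrice (weight 1) → 2/9; Kenneth (weight 1/2) → 1/9; Victor (weight 1/2) → 1/9; Nora (weight 1) → 2/9; George (weight 1) → 2/9.
Fiona is living and takes 1/9.
Beatrice predeceased; the 2/9 allotted to Beatrice's branch passes to Beatrice's issue by representation.
The 2/9 is divided into 3 equal shares of 2/27 among Lydia, Harriet, Winifred.
Lydia is living and takes 2/27.
Harriet is living and takes 2/27.
Winifred is living and takes 2/27.
Kenneth is living and takes 1/9.
Victor is living and takes 1/9.
Nora predeceased; the 2/9 allotted to Nora's branch passes to Nora's issue by representation.
The 2/9 is divided into 4 equal shares of 1/18 among Quentin, Judith, Martin, Prudence.
Quentin is living and takes 1/18.
Judith is living and takes 1/18.
Martin is living and takes 1/18.
Prudence is living and takes 1/18.
George is living and takes 2/9.

Fiona 1/9; George 2/9; Harriet 2/27; Judith 1/18; Kenneth 1/9; Lydia 2/27; Martin 1/18; Prudence 1/18; Quentin 1/18; Victor 1/9; Winifred 2/27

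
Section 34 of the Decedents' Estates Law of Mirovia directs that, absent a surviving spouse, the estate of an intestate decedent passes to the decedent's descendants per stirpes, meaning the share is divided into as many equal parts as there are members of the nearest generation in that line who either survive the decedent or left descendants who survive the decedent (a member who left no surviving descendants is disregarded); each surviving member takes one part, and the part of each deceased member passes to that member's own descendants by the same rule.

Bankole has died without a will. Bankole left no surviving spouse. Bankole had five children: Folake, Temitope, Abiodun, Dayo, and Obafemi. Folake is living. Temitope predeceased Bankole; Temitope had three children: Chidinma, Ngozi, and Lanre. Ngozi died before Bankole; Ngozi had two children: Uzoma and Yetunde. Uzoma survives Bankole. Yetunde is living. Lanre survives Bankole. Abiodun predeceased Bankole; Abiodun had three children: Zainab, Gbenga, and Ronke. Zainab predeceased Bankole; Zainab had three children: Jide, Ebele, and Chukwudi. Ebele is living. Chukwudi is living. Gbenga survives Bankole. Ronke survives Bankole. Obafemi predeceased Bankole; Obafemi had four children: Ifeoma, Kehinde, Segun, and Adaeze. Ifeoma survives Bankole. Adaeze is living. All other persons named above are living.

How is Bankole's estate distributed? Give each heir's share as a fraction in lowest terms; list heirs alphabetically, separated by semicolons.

There is no surviving spouse, so the entire estate passes to Bankole's descendants per stirpes.
The estate is divided into 5 equal shares of 1/5 among Folake, Temitope, Abiodun, Dayo, Obafemi.
Folake is living and takes 1/5.
Temitope predeceased; the 1/5 allotted to Temitope's branch passes to Temitope's issue by representation.
The 1/5 is divided into 3 equal shares of 1/15 among Chidinma, Ngozi, Lanre.
Chidinma is living and takes 1/15.
Ngozi predeceased; the 1/15 allotted to Ngozi's branch passes to Ngozi's issue by representation.
The 1/15 is divided into 2 equal shares of 1/30 among Uzoma, Yetunde.
Uzoma is living and takes 1/30.
Yetunde is living and takes 1/30.
Lanre is living and takes 1/15.
Abiodun predeceased; the 1/5 allotted to Abiodun's branch passes to Abiodun's issue by representation.
The 1/5 is divided into 3 equal shares of 1/15 among Zainab, Gbenga, Ronke.
Zainab predeceased; the 1/15 allotted to Zainab's branch passes to Zainab's issue by representation.
The 1/15 is divided into 3 equal shares of 1/45 among Jide, Ebele, Chukwudi.
Jide is living and takes 1/45.
Ebele is living and takes 1/45.
Chukwudi is living and takes 1/45.
Gbenga is living and takes 1/15.
Ronke is living and takes 1/15.
Dayo is living and takes 1/5.
Obafemi predeceased; the 1/5 allotted to Obafemi's branch passes to Obafemi's issue by representation.
The 1/5 is divided into 4 equal shares of 1/20 among Ifeoma, Kehinde, Segun, Adaeze.
Ifeoma is living and takes 1/20.
Kehinde is living and takes 1/20.
Segun is living and takes 1/20.
Adaeze is living and takes 1/20.

Adaeze 1/20; Chidinma 1/15; Chukwudi 1/45; Dayo 1/5; Ebele 1/45; Folake 1/5; Gbenga 1/15; Ifeoma 1/20; Jide 1/45; Kehinde 1/20; Lanre 1/15; Ronke 1/15; Segun 1/20; Uzoma 1/30; Yetunde 1/30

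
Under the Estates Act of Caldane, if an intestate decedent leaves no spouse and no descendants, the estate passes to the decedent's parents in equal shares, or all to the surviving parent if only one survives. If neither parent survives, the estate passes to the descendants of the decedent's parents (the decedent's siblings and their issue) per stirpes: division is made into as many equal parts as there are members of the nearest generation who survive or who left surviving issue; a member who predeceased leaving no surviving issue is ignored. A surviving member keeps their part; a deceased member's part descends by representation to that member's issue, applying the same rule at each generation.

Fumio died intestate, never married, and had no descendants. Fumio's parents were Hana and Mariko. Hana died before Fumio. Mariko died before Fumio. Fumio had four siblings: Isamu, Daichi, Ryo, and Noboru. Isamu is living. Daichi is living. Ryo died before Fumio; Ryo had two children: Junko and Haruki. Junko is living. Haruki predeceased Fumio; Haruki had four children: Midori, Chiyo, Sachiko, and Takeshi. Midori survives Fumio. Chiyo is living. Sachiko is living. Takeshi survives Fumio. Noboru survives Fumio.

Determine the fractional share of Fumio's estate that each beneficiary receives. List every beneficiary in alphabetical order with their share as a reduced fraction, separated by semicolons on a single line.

Neither parent survives and there are no descendants, so the estate passes to Fumio's siblings and their issue per stirpes.
The estate is divided into 4 equal shares of 1/4 among Isamu, Daichi, Ryo, Noboru.
Isamu is living and takes 1/4.
Daichi is living and takes 1/4.
Ryo predeceased; the 1/4 allotted to Ryo's branch passes to Ryo's issue by representation.
The 1/4 is divided into 2 equal shares of 1/8 among Junko, Haruki.
Junko is living and takes 1/8.
Haruki predeceased; the 1/8 allotted to Haruki's branch passes to Haruki's issue by representation.
The 1/8 is divided into 4 equal shares of 1/32 among Midori, Chiyo, Sachiko, Takeshi.
Midori is living and takes 1/32.
Chiyo is living and takes 1/32.
Sachiko is living and takes 1/32.
Takeshi is living and takes 1/32.
Noboru is living and takes 1/4.

Chiyo 1/32; Daichi 1/4; Isamu 1/4; Junko 1/8; Midori 1/32; Noboru 1/4; Sachiko 1/32; Takeshi 1/32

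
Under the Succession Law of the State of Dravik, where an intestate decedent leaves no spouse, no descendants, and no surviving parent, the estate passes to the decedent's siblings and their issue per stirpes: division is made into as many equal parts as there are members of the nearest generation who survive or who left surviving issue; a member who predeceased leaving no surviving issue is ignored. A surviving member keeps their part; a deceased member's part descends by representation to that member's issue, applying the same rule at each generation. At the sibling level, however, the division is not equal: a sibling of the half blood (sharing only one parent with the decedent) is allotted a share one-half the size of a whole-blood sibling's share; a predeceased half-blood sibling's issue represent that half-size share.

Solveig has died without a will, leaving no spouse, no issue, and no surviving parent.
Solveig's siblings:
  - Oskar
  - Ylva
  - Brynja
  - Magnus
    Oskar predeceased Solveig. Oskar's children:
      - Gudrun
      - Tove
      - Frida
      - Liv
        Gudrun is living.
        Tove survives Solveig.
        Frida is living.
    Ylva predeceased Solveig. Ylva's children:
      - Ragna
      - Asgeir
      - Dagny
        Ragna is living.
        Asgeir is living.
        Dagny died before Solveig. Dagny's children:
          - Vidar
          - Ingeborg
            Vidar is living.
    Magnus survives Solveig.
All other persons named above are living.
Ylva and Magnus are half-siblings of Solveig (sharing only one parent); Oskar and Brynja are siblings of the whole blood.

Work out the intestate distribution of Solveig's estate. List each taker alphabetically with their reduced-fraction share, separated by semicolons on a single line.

Asgeir 1/18; Brynja 1/3; Frida 1/12; Gudrun 1/12; Ingeborg 1/36; Liv 1/12; Magnus 1/6; Ragna 1/18; Tove 1/12; Vidar 1/36

No spouse, descendants, or parent survives, so the estate passes to Solveig's siblings per stirpes.
Half-blood siblings count for one-half the weight of whole-blood siblings at the initial division.
Dividing 1 in proportion to weights (total weight 3): Oskar (weight 1) → 1/3; Ylva (weight 1/2) → 1/6; Brynja (weight 1) → 1/3; Magnus (weight 1/2) → 1/6.
Oskar predeceased; the 1/3 allotted to Oskar's branch passes to Oskar's issue by representation.
The 1/3 is divided into 4 equal shares of 1/12 among Gudrun, Tove, Frida, Liv.
Gudrun is living and takes 1/12.
Tove is living and takes 1/12.
Frida is living and takes 1/12.
Liv is living and takes 1/12.
Ylva predeceased; the 1/6 allotted to Ylva's branch passes to Ylva's issue by representation.
The 1/6 is divided into 3 equal shares of 1/18 among Ragna, Asgeir, Dagny.
Ragna is living and takes 1/18.
Asgeir is living and takes 1/18.
Dagny predeceased; the 1/18 allotted to Dagny's branch passes to Dagny's issue by representation.
The 1/18 is divided into 2 equal shares of 1/36 among Vidar, Ingeborg.
Vidar is living and takes 1/36.
Ingeborg is living and takes 1/36.
Brynja is living and takes 1/3.
Magnus is living and takes 1/6.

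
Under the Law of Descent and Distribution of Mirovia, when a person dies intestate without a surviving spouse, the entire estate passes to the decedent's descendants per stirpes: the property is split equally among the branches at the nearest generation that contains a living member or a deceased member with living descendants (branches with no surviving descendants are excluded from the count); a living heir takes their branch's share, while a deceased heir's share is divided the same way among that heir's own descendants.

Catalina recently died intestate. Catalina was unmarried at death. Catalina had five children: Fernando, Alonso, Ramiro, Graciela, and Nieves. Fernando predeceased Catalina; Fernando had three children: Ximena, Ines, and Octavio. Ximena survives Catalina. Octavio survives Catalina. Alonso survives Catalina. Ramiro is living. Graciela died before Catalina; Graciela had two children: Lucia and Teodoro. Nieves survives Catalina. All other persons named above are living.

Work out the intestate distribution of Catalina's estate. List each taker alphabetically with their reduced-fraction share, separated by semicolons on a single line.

Alonso 1/5; Ines 1/15; Lucia 1/10; Nieves 1/5; Octavio 1/15; Ramiro 1/5; Teodoro 1/10; Ximena 1/15

There is no surviving spouse, so the entire estate passes to Catalina's descendants per stirpes.
The estate is divided into 5 equal shares of 1/5 among Fernando, Alonso, Ramiro, Graciela, Nieves.
Fernando predeceased; the 1/5 allotted to Fernando's branch passes to Fernando's issue by representation.
The 1/5 is divided into 3 equal shares of 1/15 among Ximena, Ines, Octavio.
Ximena is living and takes 1/15.
Ines is living and takes 1/15.
Octavio is living and takes 1/15.
Alonso is living and takes 1/5.
Ramiro is living and takes 1/5.
Graciela predeceased; the 1/5 allotted to Graciela's branch passes to Graciela's issue by representation.
The 1/5 is divided into 2 equal shares of 1/10 among Lucia, Teodoro.
Lucia is living and takes 1/10.
Teodoro is living and takes 1/10.
Nieves is living and takes 1/5.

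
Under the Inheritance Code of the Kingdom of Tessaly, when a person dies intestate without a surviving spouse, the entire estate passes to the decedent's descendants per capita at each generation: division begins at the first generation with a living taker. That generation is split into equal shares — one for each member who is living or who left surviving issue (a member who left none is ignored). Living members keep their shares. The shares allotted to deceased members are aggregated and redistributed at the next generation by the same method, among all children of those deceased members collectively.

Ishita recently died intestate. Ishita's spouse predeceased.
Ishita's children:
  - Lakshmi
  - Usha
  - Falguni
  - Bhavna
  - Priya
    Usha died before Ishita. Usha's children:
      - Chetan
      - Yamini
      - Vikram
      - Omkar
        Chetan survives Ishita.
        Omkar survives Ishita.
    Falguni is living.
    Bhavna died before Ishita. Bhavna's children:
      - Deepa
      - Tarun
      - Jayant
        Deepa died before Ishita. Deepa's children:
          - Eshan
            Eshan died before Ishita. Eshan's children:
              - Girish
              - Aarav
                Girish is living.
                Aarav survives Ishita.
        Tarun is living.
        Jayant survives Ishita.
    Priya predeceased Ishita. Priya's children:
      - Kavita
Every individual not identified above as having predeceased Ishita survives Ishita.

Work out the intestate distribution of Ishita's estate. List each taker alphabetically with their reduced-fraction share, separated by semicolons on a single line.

Aarav 3/80; Chetan 3/40; Falguni 1/5; Girish 3/80; Jayant 3/40; Kavita 3/40; Lakshmi 1/5; Omkar 3/40; Tarun 3/40; Vikram 3/40; Yamini 3/40

There is no surviving spouse, so the entire estate passes to Ishita's descendants per capita at each generation.
At generation 1 (Lakshmi, Usha, Falguni, Bhavna, Priya) there are 5 shares of (1)/5 = 1/5 each.
Living: Lakshmi and Falguni — each takes 1/5.
Deceased: Usha, Bhavna, and Priya. Their combined 3/5 is pooled and carried to generation 2.
At generation 2 (Chetan, Yamini, Vikram, Omkar, Deepa, Tarun, Jayant, Kavita) there are 8 shares of (3/5)/8 = 3/40 each.
Living: Chetan, Yamini, Vikram, Omkar, Tarun, Jayant, and Kavita — each takes 3/40.
Deceased: Deepa. That 3/40 share is carried to generation 3.
At generation 3 (Eshan) there are 1 shares of (3/40)/1 = 3/40 each.
Deceased: Eshan. That 3/40 share is carried to generation 4.
At generation 4 (Girish, Aarav) there are 2 shares of (3/40)/2 = 3/80 each.
Living: Girish and Aarav — each takes 3/80.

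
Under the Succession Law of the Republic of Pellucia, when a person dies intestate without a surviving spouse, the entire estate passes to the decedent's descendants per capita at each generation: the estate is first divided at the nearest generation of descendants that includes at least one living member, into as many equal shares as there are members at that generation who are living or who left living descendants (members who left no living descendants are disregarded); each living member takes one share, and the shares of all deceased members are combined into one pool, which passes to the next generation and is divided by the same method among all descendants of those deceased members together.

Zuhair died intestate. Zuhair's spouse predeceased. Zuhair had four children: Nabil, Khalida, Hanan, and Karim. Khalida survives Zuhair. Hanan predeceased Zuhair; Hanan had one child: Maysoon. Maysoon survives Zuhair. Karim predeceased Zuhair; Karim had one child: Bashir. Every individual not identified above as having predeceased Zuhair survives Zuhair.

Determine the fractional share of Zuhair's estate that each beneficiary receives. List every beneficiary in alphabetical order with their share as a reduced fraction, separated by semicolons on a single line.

Bashir 1/4; Khalida 1/4; Maysoon 1/4; Nabil 1/4

There is no surviving spouse, so the entire estate passes to Zuhair's descendants per capita at each generation.
At generation 1 (Nabil, Khalida, Hanan, Karim) there are 4 shares of (1)/4 = 1/4 each.
Living: Nabil and Khalida — each takes 1/4.
Deceased: Hanan and Karim. Their combined 1/2 is pooled and carried to generation 2.
At generation 2 (Maysoon, Bashir) there are 2 shares of (1/2)/2 = 1/4 each.
Living: Maysoon and Bashir — each takes 1/4.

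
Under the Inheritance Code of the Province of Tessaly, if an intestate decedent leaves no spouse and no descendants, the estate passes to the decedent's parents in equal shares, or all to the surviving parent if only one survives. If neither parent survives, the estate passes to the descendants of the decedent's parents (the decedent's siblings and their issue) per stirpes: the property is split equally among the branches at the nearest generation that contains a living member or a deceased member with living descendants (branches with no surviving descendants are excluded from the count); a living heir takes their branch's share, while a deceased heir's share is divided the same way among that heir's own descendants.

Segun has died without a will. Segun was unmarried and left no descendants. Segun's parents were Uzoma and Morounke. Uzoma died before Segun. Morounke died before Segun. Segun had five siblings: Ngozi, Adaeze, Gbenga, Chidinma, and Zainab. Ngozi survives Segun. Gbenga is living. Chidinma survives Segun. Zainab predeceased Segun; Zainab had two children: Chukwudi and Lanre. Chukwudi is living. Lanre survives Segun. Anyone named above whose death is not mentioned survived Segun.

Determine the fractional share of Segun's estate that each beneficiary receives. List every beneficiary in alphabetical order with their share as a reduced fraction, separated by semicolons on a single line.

Adaeze 1/5; Chidinma 1/5; Chukwudi 1/10; Gbenga 1/5; Lanre 1/10; Ngozi 1/5

Neither parent survives and there are no descendants, so the estate passes to Segun's siblings and their issue per stirpes.
The estate is divided into 5 equal shares of 1/5 among Ngozi, Adaeze, Gbenga, Chidinma, Zainab.
Ngozi is living and takes 1/5.
Adaeze is living and takes 1/5.
Gbenga is living and takes 1/5.
Chidinma is living and takes 1/5.
Zainab predeceased; the 1/5 allotted to Zainab's branch passes to Zainab's issue by representation.
The 1/5 is divided into 2 equal shares of 1/10 among Chukwudi, Lanre.
Chukwudi is living and takes 1/10.
Lanre is living and takes 1/10.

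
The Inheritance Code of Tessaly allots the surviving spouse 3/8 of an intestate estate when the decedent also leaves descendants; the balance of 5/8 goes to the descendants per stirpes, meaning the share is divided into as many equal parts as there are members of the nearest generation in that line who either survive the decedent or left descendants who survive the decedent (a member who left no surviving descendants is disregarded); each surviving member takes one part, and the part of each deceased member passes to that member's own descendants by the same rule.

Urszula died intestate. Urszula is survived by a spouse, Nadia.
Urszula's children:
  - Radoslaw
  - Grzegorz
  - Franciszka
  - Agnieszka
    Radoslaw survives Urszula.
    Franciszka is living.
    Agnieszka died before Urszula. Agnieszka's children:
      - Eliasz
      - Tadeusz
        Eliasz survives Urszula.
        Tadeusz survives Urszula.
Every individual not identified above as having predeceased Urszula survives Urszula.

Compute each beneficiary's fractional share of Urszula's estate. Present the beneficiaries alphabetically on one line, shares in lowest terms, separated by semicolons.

Nadia, as surviving spouse, takes 3/8.
The remaining 5/8 passes to Urszula's descendants per stirpes.
The 5/8 is divided into 4 equal shares of 5/32 among Radoslaw, Grzegorz, Franciszka, Agnieszka.
Radoslaw is living and takes 5/32.
Grzegorz is living and takes 5/32.
Franciszka is living and takes 5/32.
Agnieszka predeceased; the 5/32 allotted to Agnieszka's branch passes to Agnieszka's issue by representation.
The 5/32 is divided into 2 equal shares of 5/64 among Eliasz, Tadeusz.
Eliasz is living and takes 5/64.
Tadeusz is living and takes 5/64.

Eliasz 5/64; Franciszka 5/32; Grzegorz 5/32; Nadia 3/8; Radoslaw 5/32; Tadeusz 5/64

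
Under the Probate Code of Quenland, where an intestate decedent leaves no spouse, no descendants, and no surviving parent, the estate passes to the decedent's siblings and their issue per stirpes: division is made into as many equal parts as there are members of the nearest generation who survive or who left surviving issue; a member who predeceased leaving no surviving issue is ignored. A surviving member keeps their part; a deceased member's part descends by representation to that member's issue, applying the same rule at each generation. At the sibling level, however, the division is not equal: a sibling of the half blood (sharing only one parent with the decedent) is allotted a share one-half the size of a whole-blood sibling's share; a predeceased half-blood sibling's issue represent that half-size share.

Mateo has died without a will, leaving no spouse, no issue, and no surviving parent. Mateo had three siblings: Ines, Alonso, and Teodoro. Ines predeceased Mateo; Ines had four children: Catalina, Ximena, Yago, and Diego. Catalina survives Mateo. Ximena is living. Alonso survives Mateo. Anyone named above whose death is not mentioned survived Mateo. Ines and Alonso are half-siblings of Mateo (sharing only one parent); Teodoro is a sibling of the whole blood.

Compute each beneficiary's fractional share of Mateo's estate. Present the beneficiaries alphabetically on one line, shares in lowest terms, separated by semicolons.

Alonso 1/4; Catalina 1/16; Diego 1/16; Teodoro 1/2; Ximena 1/16; Yago 1/16

No spouse, descendants, or parent survives, so the estate passes to Mateo's siblings per stirpes.
Half-blood siblings count for one-half the weight of whole-blood siblings at the initial division.
Dividing 1 in proportion to weights (total weight 2): Ines (weight 1/2) → 1/4; Alonso (weight 1/2) → 1/4; Teodoro (weight 1) → 1/2.
Ines predeceased; the 1/4 allotted to Ines's branch passes to Ines's issue by representation.
The 1/4 is divided into 4 equal shares of 1/16 among Catalina, Ximena, Yago, Diego.
Catalina is living and takes 1/16.
Ximena is living and takes 1/16.
Yago is living and takes 1/16.
Diego is living and takes 1/16.
Alonso is living and takes 1/4.
Teodoro is living and takes 1/2.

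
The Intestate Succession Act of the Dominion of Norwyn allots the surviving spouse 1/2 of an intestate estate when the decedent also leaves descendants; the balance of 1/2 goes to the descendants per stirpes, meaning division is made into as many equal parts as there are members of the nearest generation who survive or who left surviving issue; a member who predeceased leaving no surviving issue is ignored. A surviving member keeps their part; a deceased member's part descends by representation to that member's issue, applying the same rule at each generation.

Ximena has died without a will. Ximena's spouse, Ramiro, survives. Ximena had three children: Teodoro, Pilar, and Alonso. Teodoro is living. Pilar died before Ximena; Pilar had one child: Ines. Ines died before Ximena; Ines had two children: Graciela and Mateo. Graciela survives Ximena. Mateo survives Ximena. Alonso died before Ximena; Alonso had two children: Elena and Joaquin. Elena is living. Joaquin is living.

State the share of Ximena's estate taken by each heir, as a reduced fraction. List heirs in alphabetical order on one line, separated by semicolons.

Ramiro, as surviving spouse, takes 1/2.
The remaining 1/2 passes to Ximena's descendants per stirpes.
The 1/2 is divided into 3 equal shares of 1/6 among Teodoro, Pilar, Alonso.
Teodoro is living and takes 1/6.
Pilar predeceased; the 1/6 allotted to Pilar's branch passes to Pilar's issue by representation.
Ines's line is the sole branch at this level, so the full 1/6 passes to Ines's issue by representation.
The 1/6 is divided into 2 equal shares of 1/12 among Graciela, Mateo.
Graciela is living and takes 1/12.
Mateo is living and takes 1/12.
Alonso predeceased; the 1/6 allotted to Alonso's branch passes to Alonso's issue by representation.
The 1/6 is divided into 2 equal shares of 1/12 among Elena, Joaquin.
Elena is living and takes 1/12.
Joaquin is living and takes 1/12.

Elena 1/12; Graciela 1/12; Joaquin 1/12; Mateo 1/12; Ramiro 1/2; Teodoro 1/6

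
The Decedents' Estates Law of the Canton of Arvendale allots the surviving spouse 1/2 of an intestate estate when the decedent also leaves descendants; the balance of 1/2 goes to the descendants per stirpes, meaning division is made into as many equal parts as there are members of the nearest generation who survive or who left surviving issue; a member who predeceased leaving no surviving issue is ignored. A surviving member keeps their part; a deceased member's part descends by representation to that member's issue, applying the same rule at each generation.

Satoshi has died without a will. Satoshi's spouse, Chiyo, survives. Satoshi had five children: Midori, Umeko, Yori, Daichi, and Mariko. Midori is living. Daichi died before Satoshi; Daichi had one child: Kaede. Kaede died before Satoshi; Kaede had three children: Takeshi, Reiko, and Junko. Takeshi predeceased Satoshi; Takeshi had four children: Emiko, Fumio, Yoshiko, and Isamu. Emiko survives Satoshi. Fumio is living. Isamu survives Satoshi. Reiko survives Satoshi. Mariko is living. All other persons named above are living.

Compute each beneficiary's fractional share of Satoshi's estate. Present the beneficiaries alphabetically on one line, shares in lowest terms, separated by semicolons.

Chiyo 1/2; Emiko 1/120; Fumio 1/120; Isamu 1/120; Junko 1/30; Mariko 1/10; Midori 1/10; Reiko 1/30; Umeko 1/10; Yori 1/10; Yoshiko 1/120

Chiyo, as surviving spouse, takes 1/2.
The remaining 1/2 passes to Satoshi's descendants per stirpes.
The 1/2 is divided into 5 equal shares of 1/10 among Midori, Umeko, Yori, Daichi, Mariko.
Midori is living and takes 1/10.
Umeko is living and takes 1/10.
Yori is living and takes 1/10.
Daichi predeceased; the 1/10 allotted to Daichi's branch passes to Daichi's issue by representation.
Kaede's line is the sole branch at this level, so the full 1/10 passes to Kaede's issue by representation.
The 1/10 is divided into 3 equal shares of 1/30 among Takeshi, Reiko, Junko.
Takeshi predeceased; the 1/30 allotted to Takeshi's branch passes to Takeshi's issue by representation.
The 1/30 is divided into 4 equal shares of 1/120 among Emiko, Fumio, Yoshiko, Isamu.
Emiko is living and takes 1/120.
Fumio is living and takes 1/120.
Yoshiko is living and takes 1/120.
Isamu is living and takes 1/120.
Reiko is living and takes 1/30.
Junko is living and takes 1/30.
Mariko is living and takes 1/10.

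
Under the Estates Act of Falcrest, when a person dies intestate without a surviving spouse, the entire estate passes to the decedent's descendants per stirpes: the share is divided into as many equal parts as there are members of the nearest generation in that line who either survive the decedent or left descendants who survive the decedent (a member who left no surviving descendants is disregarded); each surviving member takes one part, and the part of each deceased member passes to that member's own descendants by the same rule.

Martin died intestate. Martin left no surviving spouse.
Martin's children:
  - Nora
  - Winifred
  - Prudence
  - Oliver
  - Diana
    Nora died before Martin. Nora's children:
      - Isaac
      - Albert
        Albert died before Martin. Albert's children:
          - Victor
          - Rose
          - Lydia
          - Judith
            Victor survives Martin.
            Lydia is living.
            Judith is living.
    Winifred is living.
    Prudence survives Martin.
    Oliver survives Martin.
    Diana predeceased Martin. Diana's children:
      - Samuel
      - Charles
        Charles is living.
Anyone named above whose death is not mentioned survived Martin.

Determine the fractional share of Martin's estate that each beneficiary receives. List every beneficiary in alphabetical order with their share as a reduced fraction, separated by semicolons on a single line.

Charles 1/10; Isaac 1/10; Judith 1/40; Lydia 1/40; Oliver 1/5; Prudence 1/5; Rose 1/40; Samuel 1/10; Victor 1/40; Winifred 1/5

There is no surviving spouse, so the entire estate passes to Martin's descendants per stirpes.
The estate is divided into 5 equal shares of 1/5 among Nora, Winifred, Prudence, Oliver, Diana.
Nora predeceased; the 1/5 allotted to Nora's branch passes to Nora's issue by representation.
The 1/5 is divided into 2 equal shares of 1/10 among Isaac, Albert.
Isaac is living and takes 1/10.
Albert predeceased; the 1/10 allotted to Albert's branch passes to Albert's issue by representation.
The 1/10 is divided into 4 equal shares of 1/40 among Victor, Rose, Lydia, Judith.
Victor is living and takes 1/40.
Rose is living and takes 1/40.
Lydia is living and takes 1/40.
Judith is living and takes 1/40.
Winifred is living and takes 1/5.
Prudence is living and takes 1/5.
Oliver is living and takes 1/5.
Diana predeceased; the 1/5 allotted to Diana's branch passes to Diana's issue by representation.
The 1/5 is divided into 2 equal shares of 1/10 among Samuel, Charles.
Samuel is living and takes 1/10.
Charles is living and takes 1/10.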